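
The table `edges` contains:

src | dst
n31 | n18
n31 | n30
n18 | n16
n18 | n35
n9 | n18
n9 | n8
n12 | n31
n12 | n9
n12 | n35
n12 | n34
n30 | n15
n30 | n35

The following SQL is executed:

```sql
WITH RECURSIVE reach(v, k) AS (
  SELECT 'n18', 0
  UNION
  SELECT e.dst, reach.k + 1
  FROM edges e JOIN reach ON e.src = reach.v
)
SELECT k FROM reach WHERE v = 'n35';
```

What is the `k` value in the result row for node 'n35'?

Base: (n18, k=0).
Iteration 1: edges from {n18} -> (n16, k=1), (n35, k=1).
Iteration 2: no outgoing edges from {n16,n35}; recursion stops.

1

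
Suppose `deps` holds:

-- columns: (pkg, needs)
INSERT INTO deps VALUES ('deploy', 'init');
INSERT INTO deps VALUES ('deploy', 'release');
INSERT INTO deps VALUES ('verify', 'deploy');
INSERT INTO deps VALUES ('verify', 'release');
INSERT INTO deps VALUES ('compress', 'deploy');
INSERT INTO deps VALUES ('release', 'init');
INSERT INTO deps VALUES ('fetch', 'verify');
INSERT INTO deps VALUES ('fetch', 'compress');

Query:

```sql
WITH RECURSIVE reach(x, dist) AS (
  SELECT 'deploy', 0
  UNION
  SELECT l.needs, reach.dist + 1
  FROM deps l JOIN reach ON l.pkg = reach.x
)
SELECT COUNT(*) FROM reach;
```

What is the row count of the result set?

Base: (deploy, dist=0).
Iteration 1: edges from {deploy} -> (init, dist=1), (release, dist=1).
Iteration 2: edges from {init,release} -> (init, dist=2).
Iteration 3: no outgoing edges from {init}; recursion stops.
Total rows emitted: 4.

4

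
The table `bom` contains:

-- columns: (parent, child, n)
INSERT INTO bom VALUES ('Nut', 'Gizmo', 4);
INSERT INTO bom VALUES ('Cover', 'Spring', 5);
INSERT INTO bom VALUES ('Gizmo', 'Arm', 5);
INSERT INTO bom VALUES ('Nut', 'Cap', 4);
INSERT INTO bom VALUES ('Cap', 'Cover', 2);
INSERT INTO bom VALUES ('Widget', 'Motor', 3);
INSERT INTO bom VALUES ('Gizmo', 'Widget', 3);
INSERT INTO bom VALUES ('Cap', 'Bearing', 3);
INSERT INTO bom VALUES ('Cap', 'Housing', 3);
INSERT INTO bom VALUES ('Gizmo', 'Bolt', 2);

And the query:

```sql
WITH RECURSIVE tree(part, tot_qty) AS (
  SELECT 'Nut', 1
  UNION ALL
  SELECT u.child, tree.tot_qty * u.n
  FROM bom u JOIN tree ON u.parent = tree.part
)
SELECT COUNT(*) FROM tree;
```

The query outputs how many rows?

Base: (Nut, tot_qty=1).
Iteration 1: components of {Nut} -> Cap = 1*4 = 4, Gizmo = 1*4 = 4.
Iteration 2: components of {Cap,Gizmo} -> Arm = 4*5 = 20, Bearing = 4*3 = 12, Bolt = 4*2 = 8, Cover = 4*2 = 8, Housing = 4*3 = 12, Widget = 4*3 = 12.
Iteration 3: components of {Arm,Bearing,Bolt,Cover,Housing,Widget} -> Motor = 12*3 = 36, Spring = 8*5 = 40.
Iteration 4: no further components; recursion stops.
Total rows emitted: 11.

11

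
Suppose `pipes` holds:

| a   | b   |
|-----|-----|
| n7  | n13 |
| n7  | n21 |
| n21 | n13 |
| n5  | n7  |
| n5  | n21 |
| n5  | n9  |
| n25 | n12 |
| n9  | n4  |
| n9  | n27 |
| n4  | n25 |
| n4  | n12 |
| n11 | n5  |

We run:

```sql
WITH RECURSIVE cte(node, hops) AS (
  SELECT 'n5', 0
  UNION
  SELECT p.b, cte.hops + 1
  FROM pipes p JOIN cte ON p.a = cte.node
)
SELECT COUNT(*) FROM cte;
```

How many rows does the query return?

12

Base: (n5, hops=0).
Iteration 1: edges from {n5} -> (n21, hops=1), (n7, hops=1), (n9, hops=1).
Iteration 2: edges from {n21,n7,n9} -> (n13, hops=2), (n21, hops=2), (n27, hops=2), (n4, hops=2). [UNION drops 1 duplicate row(s)]
Iteration 3: edges from {n13,n21,n27,n4} -> (n12, hops=3), (n13, hops=3), (n25, hops=3).
Iteration 4: edges from {n12,n13,n25} -> (n12, hops=4).
Iteration 5: no outgoing edges from {n12}; recursion stops.
Total rows emitted: 12.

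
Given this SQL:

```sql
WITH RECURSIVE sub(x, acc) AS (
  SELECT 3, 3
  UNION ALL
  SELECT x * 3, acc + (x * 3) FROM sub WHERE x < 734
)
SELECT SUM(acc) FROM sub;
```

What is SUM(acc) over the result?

Base: x=3, acc=3.
Iteration 1: 3 < 734 holds -> x = 3 * 3 = 9, acc = 3 + 9 = 12.
Iteration 2: 9 < 734 holds -> x = 9 * 3 = 27, acc = 12 + 27 = 39.
Iteration 3: 27 < 734 holds -> x = 27 * 3 = 81, acc = 39 + 81 = 120.
Iteration 4: 81 < 734 holds -> x = 81 * 3 = 243, acc = 120 + 243 = 363.
Iteration 5: 243 < 734 holds -> x = 243 * 3 = 729, acc = 363 + 729 = 1092.
Iteration 6: 729 < 734 holds -> x = 729 * 3 = 2187, acc = 1092 + 2187 = 3279.
Iteration 7: 2187 < 734 fails; recursion stops.
SUM(acc) = 3 + 12 + 39 + 120 + 363 + 1092 + 3279 = 4908.

4908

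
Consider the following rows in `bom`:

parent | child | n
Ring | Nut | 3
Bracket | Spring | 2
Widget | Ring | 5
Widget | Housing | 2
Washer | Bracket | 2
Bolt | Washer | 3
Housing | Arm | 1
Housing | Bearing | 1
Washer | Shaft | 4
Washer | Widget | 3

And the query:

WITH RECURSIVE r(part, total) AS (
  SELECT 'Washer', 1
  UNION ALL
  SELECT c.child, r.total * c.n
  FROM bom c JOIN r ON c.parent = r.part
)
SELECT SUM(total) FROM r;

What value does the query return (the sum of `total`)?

Base: (Washer, total=1).
Iteration 1: components of {Washer} -> Bracket = 1*2 = 2, Shaft = 1*4 = 4, Widget = 1*3 = 3.
Iteration 2: components of {Bracket,Shaft,Widget} -> Housing = 3*2 = 6, Ring = 3*5 = 15, Spring = 2*2 = 4.
Iteration 3: components of {Housing,Ring,Spring} -> Arm = 6*1 = 6, Bearing = 6*1 = 6, Nut = 15*3 = 45.
Iteration 4: no further components; recursion stops.
SUM(total) = 1 + 3 + 2 + 4 + 6 + 15 + 4 + 6 + 6 + 45 = 92.

92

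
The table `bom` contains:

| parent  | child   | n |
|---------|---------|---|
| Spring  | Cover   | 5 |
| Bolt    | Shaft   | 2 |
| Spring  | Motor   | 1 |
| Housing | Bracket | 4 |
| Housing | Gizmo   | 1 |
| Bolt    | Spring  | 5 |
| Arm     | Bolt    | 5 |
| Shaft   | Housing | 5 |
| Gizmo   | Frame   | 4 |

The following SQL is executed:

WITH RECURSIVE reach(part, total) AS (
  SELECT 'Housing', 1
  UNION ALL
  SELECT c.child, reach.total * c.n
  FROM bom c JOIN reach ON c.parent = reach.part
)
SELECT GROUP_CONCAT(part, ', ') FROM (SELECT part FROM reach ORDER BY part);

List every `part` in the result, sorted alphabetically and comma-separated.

Base: (Housing, total=1).
Iteration 1: components of {Housing} -> Bracket = 1*4 = 4, Gizmo = 1*1 = 1.
Iteration 2: components of {Bracket,Gizmo} -> Frame = 1*4 = 4.
Iteration 3: no further components; recursion stops.

Bracket, Frame, Gizmo, Housing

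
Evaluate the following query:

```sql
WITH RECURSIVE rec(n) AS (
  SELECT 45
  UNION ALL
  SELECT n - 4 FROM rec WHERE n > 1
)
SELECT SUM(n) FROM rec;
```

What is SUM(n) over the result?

276

Base: n=45.
Iteration 1: 45 > 1 holds -> n = 45 - 4 = 41.
Iteration 2: 41 > 1 holds -> n = 41 - 4 = 37.
Iteration 3: 37 > 1 holds -> n = 37 - 4 = 33.
Iteration 4: 33 > 1 holds -> n = 33 - 4 = 29.
Iteration 5: 29 > 1 holds -> n = 29 - 4 = 25.
Iteration 6: 25 > 1 holds -> n = 25 - 4 = 21.
Iteration 7: 21 > 1 holds -> n = 21 - 4 = 17.
Iteration 8: 17 > 1 holds -> n = 17 - 4 = 13.
Iteration 9: 13 > 1 holds -> n = 13 - 4 = 9.
Iteration 10: 9 > 1 holds -> n = 9 - 4 = 5.
Iteration 11: 5 > 1 holds -> n = 5 - 4 = 1.
Iteration 12: 1 > 1 fails; recursion stops.
SUM(n) = 45 + 41 + 37 + 33 + 29 + 25 + 21 + 17 + 13 + 9 + 5 + 1 = 276.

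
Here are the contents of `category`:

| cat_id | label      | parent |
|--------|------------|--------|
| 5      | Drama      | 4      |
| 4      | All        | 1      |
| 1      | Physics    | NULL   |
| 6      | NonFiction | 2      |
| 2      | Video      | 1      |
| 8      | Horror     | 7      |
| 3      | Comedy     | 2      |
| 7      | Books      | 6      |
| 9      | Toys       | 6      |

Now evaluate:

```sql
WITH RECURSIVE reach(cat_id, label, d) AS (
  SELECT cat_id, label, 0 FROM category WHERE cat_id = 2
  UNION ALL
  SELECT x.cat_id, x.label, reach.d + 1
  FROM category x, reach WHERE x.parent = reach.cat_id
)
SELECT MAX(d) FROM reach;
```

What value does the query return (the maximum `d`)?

Base: cat_id=2 (Video) at d 0.
Iteration 1: rows with parent in {2} -> Comedy (id 3, d 1), NonFiction (id 6, d 1).
Iteration 2: rows with parent in {3,6} -> Books (id 7, d 2), Toys (id 9, d 2).
Iteration 3: rows with parent in {7,9} -> Horror (id 8, d 3).
Iteration 4: no rows with parent in {8}; recursion stops.
d values: 0, 1, 1, 2, 2, 3; the maximum is 3.

3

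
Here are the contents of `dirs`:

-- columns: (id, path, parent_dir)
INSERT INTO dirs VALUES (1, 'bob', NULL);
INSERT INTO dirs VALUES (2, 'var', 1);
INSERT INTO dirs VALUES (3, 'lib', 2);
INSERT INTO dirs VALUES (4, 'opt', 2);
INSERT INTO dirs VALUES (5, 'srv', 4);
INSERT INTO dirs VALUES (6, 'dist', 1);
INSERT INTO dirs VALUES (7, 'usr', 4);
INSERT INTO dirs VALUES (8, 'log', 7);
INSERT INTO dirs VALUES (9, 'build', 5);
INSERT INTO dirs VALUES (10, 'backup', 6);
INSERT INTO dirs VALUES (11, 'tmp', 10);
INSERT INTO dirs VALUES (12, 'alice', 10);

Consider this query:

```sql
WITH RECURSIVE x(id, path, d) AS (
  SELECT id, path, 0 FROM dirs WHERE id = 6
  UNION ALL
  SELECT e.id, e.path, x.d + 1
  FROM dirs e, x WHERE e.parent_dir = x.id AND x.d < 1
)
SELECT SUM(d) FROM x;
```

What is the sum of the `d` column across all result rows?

1

Base: id=6 (dist) at d 0.
Iteration 1: rows with parent_dir in {6} -> backup (id 10, d 1).
Iteration 2: d < 1 fails for all current rows; recursion stops.
SUM(d) = 0 + 1 = 1.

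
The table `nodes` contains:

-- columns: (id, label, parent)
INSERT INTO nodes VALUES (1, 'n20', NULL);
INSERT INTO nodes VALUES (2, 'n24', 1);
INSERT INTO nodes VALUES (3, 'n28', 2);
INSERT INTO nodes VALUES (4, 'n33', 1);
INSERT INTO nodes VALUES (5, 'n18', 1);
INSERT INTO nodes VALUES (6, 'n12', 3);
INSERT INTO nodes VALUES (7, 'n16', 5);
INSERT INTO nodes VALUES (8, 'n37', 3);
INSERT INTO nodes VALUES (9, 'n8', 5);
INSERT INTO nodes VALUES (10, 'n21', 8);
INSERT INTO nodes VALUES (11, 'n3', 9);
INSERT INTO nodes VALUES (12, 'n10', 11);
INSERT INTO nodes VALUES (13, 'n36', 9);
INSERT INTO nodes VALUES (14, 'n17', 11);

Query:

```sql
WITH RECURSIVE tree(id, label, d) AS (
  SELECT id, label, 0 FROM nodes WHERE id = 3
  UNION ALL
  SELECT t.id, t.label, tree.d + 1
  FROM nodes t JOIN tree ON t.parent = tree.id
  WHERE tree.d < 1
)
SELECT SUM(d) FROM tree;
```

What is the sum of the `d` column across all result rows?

Base: id=3 (n28) at d 0.
Iteration 1: rows with parent in {3} -> n12 (id 6, d 1), n37 (id 8, d 1).
Iteration 2: d < 1 fails for all current rows; recursion stops.
SUM(d) = 0 + 1 + 1 = 2.

2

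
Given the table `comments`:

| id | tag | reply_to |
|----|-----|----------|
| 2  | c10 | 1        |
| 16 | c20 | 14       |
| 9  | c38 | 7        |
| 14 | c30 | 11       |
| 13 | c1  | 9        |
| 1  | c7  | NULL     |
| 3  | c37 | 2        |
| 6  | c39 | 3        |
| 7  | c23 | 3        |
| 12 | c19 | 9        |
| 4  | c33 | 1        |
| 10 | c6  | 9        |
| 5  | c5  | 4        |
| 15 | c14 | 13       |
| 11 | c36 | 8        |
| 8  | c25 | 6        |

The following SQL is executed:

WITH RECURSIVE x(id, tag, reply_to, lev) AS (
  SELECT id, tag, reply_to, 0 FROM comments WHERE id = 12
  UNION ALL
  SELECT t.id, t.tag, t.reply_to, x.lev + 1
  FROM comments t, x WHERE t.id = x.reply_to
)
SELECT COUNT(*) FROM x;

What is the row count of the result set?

6

Base: id=12 (c19), reply_to=9, lev 0.
Iteration 1: join on id=9 -> c38 (id 9, reply_to=7, lev 1).
Iteration 2: join on id=7 -> c23 (id 7, reply_to=3, lev 2).
Iteration 3: join on id=3 -> c37 (id 3, reply_to=2, lev 3).
Iteration 4: join on id=2 -> c10 (id 2, reply_to=1, lev 4).
Iteration 5: join on id=1 -> c7 (id 1, reply_to=NULL, lev 5).
Iteration 6: reply_to is NULL; no match; recursion stops.
Total rows emitted: 6.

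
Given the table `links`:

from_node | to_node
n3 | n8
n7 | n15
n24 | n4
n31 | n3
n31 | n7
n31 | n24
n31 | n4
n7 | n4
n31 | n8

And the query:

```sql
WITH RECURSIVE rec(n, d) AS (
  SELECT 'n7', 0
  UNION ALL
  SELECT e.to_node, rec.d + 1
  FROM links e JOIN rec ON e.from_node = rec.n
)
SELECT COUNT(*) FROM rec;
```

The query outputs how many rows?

3

Base: (n7, d=0).
Iteration 1: edges from {n7} -> (n15, d=1), (n4, d=1).
Iteration 2: no outgoing edges from {n15,n4}; recursion stops.
Total rows emitted: 3.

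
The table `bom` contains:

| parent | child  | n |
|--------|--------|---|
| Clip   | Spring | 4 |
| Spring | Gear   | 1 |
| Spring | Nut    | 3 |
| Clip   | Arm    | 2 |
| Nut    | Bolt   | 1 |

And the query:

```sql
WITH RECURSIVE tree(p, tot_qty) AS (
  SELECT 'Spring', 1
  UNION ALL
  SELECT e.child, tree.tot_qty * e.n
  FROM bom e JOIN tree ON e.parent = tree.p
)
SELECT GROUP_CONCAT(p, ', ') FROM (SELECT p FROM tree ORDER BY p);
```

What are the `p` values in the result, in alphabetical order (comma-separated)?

Bolt, Gear, Nut, Spring

Base: (Spring, tot_qty=1).
Iteration 1: components of {Spring} -> Gear = 1*1 = 1, Nut = 1*3 = 3.
Iteration 2: components of {Gear,Nut} -> Bolt = 3*1 = 3.
Iteration 3: no further components; recursion stops.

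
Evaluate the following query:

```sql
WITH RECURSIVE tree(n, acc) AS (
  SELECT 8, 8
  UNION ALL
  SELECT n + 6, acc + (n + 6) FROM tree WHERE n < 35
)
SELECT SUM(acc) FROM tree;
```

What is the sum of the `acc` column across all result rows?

378

Base: n=8, acc=8.
Iteration 1: 8 < 35 holds -> n = 8 + 6 = 14, acc = 8 + 14 = 22.
Iteration 2: 14 < 35 holds -> n = 14 + 6 = 20, acc = 22 + 20 = 42.
Iteration 3: 20 < 35 holds -> n = 20 + 6 = 26, acc = 42 + 26 = 68.
Iteration 4: 26 < 35 holds -> n = 26 + 6 = 32, acc = 68 + 32 = 100.
Iteration 5: 32 < 35 holds -> n = 32 + 6 = 38, acc = 100 + 38 = 138.
Iteration 6: 38 < 35 fails; recursion stops.
SUM(acc) = 8 + 22 + 42 + 68 + 100 + 138 = 378.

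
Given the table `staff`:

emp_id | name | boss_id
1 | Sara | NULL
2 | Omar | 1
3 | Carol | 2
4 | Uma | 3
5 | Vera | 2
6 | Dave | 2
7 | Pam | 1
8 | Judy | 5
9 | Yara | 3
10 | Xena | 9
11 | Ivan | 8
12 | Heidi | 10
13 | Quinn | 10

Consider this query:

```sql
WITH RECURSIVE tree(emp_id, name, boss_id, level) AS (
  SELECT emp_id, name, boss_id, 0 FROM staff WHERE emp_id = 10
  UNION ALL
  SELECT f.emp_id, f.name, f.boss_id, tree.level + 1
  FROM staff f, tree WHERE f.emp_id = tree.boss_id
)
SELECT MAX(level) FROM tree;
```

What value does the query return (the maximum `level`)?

4

Base: emp_id=10 (Xena), boss_id=9, level 0.
Iteration 1: join on emp_id=9 -> Yara (id 9, boss_id=3, level 1).
Iteration 2: join on emp_id=3 -> Carol (id 3, boss_id=2, level 2).
Iteration 3: join on emp_id=2 -> Omar (id 2, boss_id=1, level 3).
Iteration 4: join on emp_id=1 -> Sara (id 1, boss_id=NULL, level 4).
Iteration 5: boss_id is NULL; no match; recursion stops.
level values: 0, 1, 2, 3, 4; the maximum is 4.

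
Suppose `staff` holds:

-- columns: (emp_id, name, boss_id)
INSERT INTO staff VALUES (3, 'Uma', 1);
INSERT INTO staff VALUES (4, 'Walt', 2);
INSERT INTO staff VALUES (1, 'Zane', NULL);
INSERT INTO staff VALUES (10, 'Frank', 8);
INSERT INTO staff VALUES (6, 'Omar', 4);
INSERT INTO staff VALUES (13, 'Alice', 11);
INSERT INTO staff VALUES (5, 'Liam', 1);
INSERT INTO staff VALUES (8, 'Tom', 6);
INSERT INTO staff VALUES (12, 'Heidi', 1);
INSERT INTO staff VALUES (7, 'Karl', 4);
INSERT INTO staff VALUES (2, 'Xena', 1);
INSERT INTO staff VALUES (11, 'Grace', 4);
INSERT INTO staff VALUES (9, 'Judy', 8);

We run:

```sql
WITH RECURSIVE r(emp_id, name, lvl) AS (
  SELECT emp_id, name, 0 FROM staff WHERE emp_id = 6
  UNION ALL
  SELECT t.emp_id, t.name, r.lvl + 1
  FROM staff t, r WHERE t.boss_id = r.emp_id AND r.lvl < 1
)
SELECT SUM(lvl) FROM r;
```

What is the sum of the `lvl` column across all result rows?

1

Base: emp_id=6 (Omar) at lvl 0.
Iteration 1: rows with boss_id in {6} -> Tom (id 8, lvl 1).
Iteration 2: lvl < 1 fails for all current rows; recursion stops.
SUM(lvl) = 0 + 1 = 1.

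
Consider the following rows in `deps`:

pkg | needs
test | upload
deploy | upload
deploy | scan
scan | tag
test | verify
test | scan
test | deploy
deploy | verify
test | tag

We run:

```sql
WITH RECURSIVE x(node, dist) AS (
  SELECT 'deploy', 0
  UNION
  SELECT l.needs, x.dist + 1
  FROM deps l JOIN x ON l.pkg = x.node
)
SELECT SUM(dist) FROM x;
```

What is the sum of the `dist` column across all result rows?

5

Base: (deploy, dist=0).
Iteration 1: edges from {deploy} -> (scan, dist=1), (upload, dist=1), (verify, dist=1).
Iteration 2: edges from {scan,upload,verify} -> (tag, dist=2).
Iteration 3: no outgoing edges from {tag}; recursion stops.
SUM(dist) = 0 + 1 + 1 + 1 + 2 = 5.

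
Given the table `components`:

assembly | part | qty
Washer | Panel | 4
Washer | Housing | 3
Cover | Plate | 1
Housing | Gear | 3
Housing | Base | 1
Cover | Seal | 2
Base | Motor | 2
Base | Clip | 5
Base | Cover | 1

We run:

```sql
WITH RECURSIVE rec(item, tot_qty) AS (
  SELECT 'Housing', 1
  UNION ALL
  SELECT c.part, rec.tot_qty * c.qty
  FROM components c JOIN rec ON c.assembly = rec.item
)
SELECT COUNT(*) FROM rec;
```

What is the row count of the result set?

Base: (Housing, tot_qty=1).
Iteration 1: components of {Housing} -> Base = 1*1 = 1, Gear = 1*3 = 3.
Iteration 2: components of {Base,Gear} -> Clip = 1*5 = 5, Cover = 1*1 = 1, Motor = 1*2 = 2.
Iteration 3: components of {Clip,Cover,Motor} -> Plate = 1*1 = 1, Seal = 1*2 = 2.
Iteration 4: no further components; recursion stops.
Total rows emitted: 8.

8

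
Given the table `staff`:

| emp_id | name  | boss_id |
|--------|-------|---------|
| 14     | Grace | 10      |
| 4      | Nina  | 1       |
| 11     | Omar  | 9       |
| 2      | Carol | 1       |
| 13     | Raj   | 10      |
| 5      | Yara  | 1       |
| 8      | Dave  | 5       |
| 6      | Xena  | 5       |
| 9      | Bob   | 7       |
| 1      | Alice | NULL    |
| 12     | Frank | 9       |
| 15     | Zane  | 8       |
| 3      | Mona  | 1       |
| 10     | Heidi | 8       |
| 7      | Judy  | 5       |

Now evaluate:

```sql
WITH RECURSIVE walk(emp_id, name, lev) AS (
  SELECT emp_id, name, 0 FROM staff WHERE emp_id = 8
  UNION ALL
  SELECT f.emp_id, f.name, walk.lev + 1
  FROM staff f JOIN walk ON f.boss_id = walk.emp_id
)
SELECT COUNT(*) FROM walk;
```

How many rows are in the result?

Base: emp_id=8 (Dave) at lev 0.
Iteration 1: rows with boss_id in {8} -> Heidi (id 10, lev 1), Zane (id 15, lev 1).
Iteration 2: rows with boss_id in {10,15} -> Raj (id 13, lev 2), Grace (id 14, lev 2).
Iteration 3: no rows with boss_id in {13,14}; recursion stops.
Total rows emitted: 5.

5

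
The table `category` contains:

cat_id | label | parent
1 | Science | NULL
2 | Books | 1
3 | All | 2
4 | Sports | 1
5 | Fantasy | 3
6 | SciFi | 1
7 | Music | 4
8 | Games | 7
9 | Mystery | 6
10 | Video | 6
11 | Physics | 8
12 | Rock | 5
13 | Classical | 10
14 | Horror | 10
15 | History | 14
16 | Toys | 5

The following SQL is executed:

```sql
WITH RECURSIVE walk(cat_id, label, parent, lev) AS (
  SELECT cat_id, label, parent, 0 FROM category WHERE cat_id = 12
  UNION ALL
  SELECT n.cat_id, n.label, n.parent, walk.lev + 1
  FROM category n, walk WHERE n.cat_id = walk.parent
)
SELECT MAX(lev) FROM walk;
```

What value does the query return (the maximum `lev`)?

Base: cat_id=12 (Rock), parent=5, lev 0.
Iteration 1: join on cat_id=5 -> Fantasy (id 5, parent=3, lev 1).
Iteration 2: join on cat_id=3 -> All (id 3, parent=2, lev 2).
Iteration 3: join on cat_id=2 -> Books (id 2, parent=1, lev 3).
Iteration 4: join on cat_id=1 -> Science (id 1, parent=NULL, lev 4).
Iteration 5: parent is NULL; no match; recursion stops.
lev values: 0, 1, 2, 3, 4; the maximum is 4.

4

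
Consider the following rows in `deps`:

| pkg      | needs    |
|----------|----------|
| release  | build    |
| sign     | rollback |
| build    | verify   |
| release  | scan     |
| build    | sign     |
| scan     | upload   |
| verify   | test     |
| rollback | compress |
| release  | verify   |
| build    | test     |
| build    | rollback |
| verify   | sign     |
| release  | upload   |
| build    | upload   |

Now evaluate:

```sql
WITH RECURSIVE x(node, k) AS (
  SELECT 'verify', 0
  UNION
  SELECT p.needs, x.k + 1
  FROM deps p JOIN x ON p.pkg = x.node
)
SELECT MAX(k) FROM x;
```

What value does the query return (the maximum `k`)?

Base: (verify, k=0).
Iteration 1: edges from {verify} -> (sign, k=1), (test, k=1).
Iteration 2: edges from {sign,test} -> (rollback, k=2).
Iteration 3: edges from {rollback} -> (compress, k=3).
Iteration 4: no outgoing edges from {compress}; recursion stops.
k values: 0, 1, 1, 2, 3; the maximum is 3.

3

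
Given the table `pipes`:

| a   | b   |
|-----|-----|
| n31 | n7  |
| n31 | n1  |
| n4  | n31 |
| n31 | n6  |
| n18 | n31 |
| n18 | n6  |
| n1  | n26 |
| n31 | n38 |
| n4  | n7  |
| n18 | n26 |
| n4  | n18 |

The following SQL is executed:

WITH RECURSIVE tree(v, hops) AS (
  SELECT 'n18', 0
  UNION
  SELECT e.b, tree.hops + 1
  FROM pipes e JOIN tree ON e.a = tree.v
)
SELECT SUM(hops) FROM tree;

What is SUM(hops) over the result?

Base: (n18, hops=0).
Iteration 1: edges from {n18} -> (n26, hops=1), (n31, hops=1), (n6, hops=1).
Iteration 2: edges from {n26,n31,n6} -> (n1, hops=2), (n38, hops=2), (n6, hops=2), (n7, hops=2).
Iteration 3: edges from {n1,n38,n6,n7} -> (n26, hops=3).
Iteration 4: no outgoing edges from {n26}; recursion stops.
SUM(hops) = 0 + 1 + 1 + 1 + 2 + 2 + 2 + 2 + 3 = 14.

14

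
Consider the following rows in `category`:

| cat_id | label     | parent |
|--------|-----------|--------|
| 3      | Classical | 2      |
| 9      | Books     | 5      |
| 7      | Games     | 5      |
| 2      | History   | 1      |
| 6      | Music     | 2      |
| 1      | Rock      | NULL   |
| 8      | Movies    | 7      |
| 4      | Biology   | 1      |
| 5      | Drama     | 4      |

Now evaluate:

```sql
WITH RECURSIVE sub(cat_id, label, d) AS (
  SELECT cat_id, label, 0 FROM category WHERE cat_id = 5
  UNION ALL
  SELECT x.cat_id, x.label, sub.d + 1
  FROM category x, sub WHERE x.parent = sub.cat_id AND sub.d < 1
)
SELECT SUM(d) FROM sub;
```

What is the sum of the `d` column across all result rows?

Base: cat_id=5 (Drama) at d 0.
Iteration 1: rows with parent in {5} -> Games (id 7, d 1), Books (id 9, d 1).
Iteration 2: d < 1 fails for all current rows; recursion stops.
SUM(d) = 0 + 1 + 1 = 2.

2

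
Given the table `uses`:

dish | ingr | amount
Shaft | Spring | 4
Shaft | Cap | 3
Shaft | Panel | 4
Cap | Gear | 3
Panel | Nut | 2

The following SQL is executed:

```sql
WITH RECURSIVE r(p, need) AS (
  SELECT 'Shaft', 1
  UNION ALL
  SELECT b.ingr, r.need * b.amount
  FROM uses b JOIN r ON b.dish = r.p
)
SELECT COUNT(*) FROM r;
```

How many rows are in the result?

6

Base: (Shaft, need=1).
Iteration 1: components of {Shaft} -> Cap = 1*3 = 3, Panel = 1*4 = 4, Spring = 1*4 = 4.
Iteration 2: components of {Cap,Panel,Spring} -> Gear = 3*3 = 9, Nut = 4*2 = 8.
Iteration 3: no further components; recursion stops.
Total rows emitted: 6.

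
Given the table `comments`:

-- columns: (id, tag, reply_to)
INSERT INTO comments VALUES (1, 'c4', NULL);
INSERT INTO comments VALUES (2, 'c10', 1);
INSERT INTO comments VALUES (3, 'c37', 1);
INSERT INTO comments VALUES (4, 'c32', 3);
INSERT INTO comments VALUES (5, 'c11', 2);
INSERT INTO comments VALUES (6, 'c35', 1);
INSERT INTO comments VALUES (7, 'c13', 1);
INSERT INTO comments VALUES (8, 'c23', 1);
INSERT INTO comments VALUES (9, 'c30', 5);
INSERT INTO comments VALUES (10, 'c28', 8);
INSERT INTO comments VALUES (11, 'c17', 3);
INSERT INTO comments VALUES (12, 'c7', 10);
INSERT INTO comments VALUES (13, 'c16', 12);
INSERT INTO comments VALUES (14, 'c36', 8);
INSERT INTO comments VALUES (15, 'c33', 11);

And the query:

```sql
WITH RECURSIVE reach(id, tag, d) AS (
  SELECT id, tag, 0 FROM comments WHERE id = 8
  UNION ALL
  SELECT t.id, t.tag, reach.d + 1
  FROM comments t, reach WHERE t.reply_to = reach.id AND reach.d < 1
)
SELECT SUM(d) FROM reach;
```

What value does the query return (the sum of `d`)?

2

Base: id=8 (c23) at d 0.
Iteration 1: rows with reply_to in {8} -> c28 (id 10, d 1), c36 (id 14, d 1).
Iteration 2: d < 1 fails for all current rows; recursion stops.
SUM(d) = 0 + 1 + 1 = 2.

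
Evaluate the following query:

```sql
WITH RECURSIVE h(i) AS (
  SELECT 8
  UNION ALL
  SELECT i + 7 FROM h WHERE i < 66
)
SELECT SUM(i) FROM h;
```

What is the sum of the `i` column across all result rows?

Base: i=8.
Iteration 1: 8 < 66 holds -> i = 8 + 7 = 15.
Iteration 2: 15 < 66 holds -> i = 15 + 7 = 22.
Iteration 3: 22 < 66 holds -> i = 22 + 7 = 29.
Iteration 4: 29 < 66 holds -> i = 29 + 7 = 36.
Iteration 5: 36 < 66 holds -> i = 36 + 7 = 43.
Iteration 6: 43 < 66 holds -> i = 43 + 7 = 50.
Iteration 7: 50 < 66 holds -> i = 50 + 7 = 57.
Iteration 8: 57 < 66 holds -> i = 57 + 7 = 64.
Iteration 9: 64 < 66 holds -> i = 64 + 7 = 71.
Iteration 10: 71 < 66 fails; recursion stops.
SUM(i) = 8 + 15 + 22 + 29 + 36 + 43 + 50 + 57 + 64 + 71 = 395.

395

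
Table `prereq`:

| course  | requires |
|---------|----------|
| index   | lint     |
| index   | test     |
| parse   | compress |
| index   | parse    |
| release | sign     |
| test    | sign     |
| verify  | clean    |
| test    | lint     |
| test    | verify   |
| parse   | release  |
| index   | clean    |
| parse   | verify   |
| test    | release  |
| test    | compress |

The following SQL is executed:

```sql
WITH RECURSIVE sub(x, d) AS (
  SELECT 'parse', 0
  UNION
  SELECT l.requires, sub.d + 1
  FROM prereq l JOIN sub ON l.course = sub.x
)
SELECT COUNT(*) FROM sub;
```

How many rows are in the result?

6

Base: (parse, d=0).
Iteration 1: edges from {parse} -> (compress, d=1), (release, d=1), (verify, d=1).
Iteration 2: edges from {compress,release,verify} -> (clean, d=2), (sign, d=2).
Iteration 3: no outgoing edges from {clean,sign}; recursion stops.
Total rows emitted: 6.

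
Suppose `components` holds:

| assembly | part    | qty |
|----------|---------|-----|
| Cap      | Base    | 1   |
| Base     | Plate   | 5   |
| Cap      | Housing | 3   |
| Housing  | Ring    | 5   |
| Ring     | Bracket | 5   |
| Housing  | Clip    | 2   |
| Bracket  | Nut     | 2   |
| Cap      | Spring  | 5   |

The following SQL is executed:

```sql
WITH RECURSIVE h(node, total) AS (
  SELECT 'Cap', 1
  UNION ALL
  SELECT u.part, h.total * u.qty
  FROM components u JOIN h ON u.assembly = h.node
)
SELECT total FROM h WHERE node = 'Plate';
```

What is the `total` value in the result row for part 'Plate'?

5

Base: (Cap, total=1).
Iteration 1: components of {Cap} -> Base = 1*1 = 1, Housing = 1*3 = 3, Spring = 1*5 = 5.
Iteration 2: components of {Base,Housing,Spring} -> Clip = 3*2 = 6, Plate = 1*5 = 5, Ring = 3*5 = 15.
Iteration 3: components of {Clip,Plate,Ring} -> Bracket = 15*5 = 75.
Iteration 4: components of {Bracket} -> Nut = 75*2 = 150.
Iteration 5: no further components; recursion stops.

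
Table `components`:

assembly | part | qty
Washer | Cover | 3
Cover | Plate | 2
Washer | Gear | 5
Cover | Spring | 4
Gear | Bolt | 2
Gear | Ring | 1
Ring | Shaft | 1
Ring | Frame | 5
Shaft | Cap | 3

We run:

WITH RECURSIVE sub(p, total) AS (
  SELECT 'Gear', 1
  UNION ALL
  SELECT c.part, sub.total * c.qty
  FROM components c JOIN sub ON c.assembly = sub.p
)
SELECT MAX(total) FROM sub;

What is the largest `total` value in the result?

5

Base: (Gear, total=1).
Iteration 1: components of {Gear} -> Bolt = 1*2 = 2, Ring = 1*1 = 1.
Iteration 2: components of {Bolt,Ring} -> Frame = 1*5 = 5, Shaft = 1*1 = 1.
Iteration 3: components of {Frame,Shaft} -> Cap = 1*3 = 3.
Iteration 4: no further components; recursion stops.
total values: 1, 2, 1, 1, 5, 3; the maximum is 5.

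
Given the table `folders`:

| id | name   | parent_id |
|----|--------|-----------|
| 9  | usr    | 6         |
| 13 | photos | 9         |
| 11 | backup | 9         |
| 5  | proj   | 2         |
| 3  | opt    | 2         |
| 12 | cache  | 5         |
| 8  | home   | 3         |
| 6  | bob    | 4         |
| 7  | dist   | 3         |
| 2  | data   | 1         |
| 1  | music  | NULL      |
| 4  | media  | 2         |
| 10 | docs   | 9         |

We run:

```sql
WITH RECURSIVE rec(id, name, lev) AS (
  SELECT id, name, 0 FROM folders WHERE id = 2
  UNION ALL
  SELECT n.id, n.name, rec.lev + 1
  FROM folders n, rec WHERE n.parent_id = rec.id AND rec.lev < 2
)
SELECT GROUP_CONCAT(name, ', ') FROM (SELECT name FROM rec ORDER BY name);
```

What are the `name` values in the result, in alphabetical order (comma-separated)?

bob, cache, data, dist, home, media, opt, proj

Base: id=2 (data) at lev 0.
Iteration 1: rows with parent_id in {2} -> opt (id 3, lev 1), media (id 4, lev 1), proj (id 5, lev 1).
Iteration 2: rows with parent_id in {3,4,5} -> bob (id 6, lev 2), dist (id 7, lev 2), home (id 8, lev 2), cache (id 12, lev 2).
Iteration 3: lev < 2 fails for all current rows; recursion stops.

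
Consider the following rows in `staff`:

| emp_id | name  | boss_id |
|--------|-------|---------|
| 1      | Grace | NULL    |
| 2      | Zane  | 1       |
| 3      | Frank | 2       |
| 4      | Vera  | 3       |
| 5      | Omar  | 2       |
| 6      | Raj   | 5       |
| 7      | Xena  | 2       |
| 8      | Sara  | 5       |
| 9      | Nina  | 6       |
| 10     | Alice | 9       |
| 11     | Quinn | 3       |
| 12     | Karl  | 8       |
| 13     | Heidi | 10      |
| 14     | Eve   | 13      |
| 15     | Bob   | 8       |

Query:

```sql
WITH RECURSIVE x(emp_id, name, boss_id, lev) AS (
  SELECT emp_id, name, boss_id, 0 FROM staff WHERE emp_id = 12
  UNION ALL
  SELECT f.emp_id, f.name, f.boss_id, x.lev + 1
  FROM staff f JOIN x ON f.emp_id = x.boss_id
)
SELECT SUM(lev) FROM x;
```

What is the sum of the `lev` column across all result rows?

Base: emp_id=12 (Karl), boss_id=8, lev 0.
Iteration 1: join on emp_id=8 -> Sara (id 8, boss_id=5, lev 1).
Iteration 2: join on emp_id=5 -> Omar (id 5, boss_id=2, lev 2).
Iteration 3: join on emp_id=2 -> Zane (id 2, boss_id=1, lev 3).
Iteration 4: join on emp_id=1 -> Grace (id 1, boss_id=NULL, lev 4).
Iteration 5: boss_id is NULL; no match; recursion stops.
SUM(lev) = 0 + 1 + 2 + 3 + 4 = 10.

10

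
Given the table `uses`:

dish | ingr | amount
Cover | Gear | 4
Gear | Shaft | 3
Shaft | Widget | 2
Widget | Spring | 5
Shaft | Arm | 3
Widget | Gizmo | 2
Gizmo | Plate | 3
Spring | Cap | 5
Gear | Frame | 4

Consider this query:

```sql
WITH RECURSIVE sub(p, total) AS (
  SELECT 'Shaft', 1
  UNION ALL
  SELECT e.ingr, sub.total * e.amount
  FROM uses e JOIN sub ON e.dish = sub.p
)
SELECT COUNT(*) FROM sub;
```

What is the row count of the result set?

7

Base: (Shaft, total=1).
Iteration 1: components of {Shaft} -> Arm = 1*3 = 3, Widget = 1*2 = 2.
Iteration 2: components of {Arm,Widget} -> Gizmo = 2*2 = 4, Spring = 2*5 = 10.
Iteration 3: components of {Gizmo,Spring} -> Cap = 10*5 = 50, Plate = 4*3 = 12.
Iteration 4: no further components; recursion stops.
Total rows emitted: 7.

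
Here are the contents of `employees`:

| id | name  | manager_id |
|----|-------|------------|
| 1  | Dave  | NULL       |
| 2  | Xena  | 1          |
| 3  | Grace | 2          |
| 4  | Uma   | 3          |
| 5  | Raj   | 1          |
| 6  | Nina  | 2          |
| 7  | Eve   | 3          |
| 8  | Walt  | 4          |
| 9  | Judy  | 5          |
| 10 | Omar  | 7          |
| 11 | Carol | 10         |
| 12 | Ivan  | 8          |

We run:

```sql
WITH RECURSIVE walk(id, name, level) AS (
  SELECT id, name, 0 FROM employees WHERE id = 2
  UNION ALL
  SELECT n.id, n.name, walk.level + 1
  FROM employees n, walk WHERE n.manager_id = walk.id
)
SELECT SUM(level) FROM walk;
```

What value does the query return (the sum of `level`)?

20

Base: id=2 (Xena) at level 0.
Iteration 1: rows with manager_id in {2} -> Grace (id 3, level 1), Nina (id 6, level 1).
Iteration 2: rows with manager_id in {3,6} -> Uma (id 4, level 2), Eve (id 7, level 2).
Iteration 3: rows with manager_id in {4,7} -> Walt (id 8, level 3), Omar (id 10, level 3).
Iteration 4: rows with manager_id in {8,10} -> Carol (id 11, level 4), Ivan (id 12, level 4).
Iteration 5: no rows with manager_id in {11,12}; recursion stops.
SUM(level) = 0 + 1 + 1 + 2 + 2 + 3 + 3 + 4 + 4 = 20.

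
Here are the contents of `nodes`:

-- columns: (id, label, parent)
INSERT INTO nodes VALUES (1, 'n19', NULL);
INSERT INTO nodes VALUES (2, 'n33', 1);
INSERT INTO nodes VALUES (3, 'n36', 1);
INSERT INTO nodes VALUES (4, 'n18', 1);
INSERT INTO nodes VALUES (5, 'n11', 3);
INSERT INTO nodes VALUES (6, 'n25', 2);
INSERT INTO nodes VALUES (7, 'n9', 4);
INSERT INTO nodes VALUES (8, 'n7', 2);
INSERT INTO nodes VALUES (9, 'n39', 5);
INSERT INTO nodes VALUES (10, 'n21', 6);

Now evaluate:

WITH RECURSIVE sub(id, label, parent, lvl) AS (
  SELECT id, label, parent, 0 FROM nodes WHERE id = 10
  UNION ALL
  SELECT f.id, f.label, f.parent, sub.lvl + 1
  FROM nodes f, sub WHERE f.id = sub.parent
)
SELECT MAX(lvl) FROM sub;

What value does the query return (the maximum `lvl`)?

3

Base: id=10 (n21), parent=6, lvl 0.
Iteration 1: join on id=6 -> n25 (id 6, parent=2, lvl 1).
Iteration 2: join on id=2 -> n33 (id 2, parent=1, lvl 2).
Iteration 3: join on id=1 -> n19 (id 1, parent=NULL, lvl 3).
Iteration 4: parent is NULL; no match; recursion stops.
lvl values: 0, 1, 2, 3; the maximum is 3.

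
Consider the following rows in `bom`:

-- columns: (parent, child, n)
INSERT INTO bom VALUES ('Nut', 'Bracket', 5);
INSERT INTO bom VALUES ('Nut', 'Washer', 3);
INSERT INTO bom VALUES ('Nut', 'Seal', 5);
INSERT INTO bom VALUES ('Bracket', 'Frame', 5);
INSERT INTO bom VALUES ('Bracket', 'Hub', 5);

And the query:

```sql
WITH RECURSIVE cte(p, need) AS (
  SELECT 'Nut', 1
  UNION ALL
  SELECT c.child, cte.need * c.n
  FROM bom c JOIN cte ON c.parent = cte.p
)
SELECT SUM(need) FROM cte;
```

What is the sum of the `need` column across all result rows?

64

Base: (Nut, need=1).
Iteration 1: components of {Nut} -> Bracket = 1*5 = 5, Seal = 1*5 = 5, Washer = 1*3 = 3.
Iteration 2: components of {Bracket,Seal,Washer} -> Frame = 5*5 = 25, Hub = 5*5 = 25.
Iteration 3: no further components; recursion stops.
SUM(need) = 1 + 5 + 3 + 5 + 25 + 25 = 64.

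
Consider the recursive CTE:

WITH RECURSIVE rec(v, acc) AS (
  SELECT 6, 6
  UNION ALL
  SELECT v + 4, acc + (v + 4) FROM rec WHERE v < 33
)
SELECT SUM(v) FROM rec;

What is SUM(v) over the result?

160

Base: v=6, acc=6.
Iteration 1: 6 < 33 holds -> v = 6 + 4 = 10, acc = 6 + 10 = 16.
Iteration 2: 10 < 33 holds -> v = 10 + 4 = 14, acc = 16 + 14 = 30.
Iteration 3: 14 < 33 holds -> v = 14 + 4 = 18, acc = 30 + 18 = 48.
Iteration 4: 18 < 33 holds -> v = 18 + 4 = 22, acc = 48 + 22 = 70.
Iteration 5: 22 < 33 holds -> v = 22 + 4 = 26, acc = 70 + 26 = 96.
Iteration 6: 26 < 33 holds -> v = 26 + 4 = 30, acc = 96 + 30 = 126.
Iteration 7: 30 < 33 holds -> v = 30 + 4 = 34, acc = 126 + 34 = 160.
Iteration 8: 34 < 33 fails; recursion stops.
SUM(v) = 6 + 10 + 14 + 18 + 22 + 26 + 30 + 34 = 160.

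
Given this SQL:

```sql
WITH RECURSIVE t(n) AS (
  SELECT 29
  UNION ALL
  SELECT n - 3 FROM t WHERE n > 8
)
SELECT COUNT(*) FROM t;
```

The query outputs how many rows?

Base: n=29.
Iteration 1: 29 > 8 holds -> n = 29 - 3 = 26.
Iteration 2: 26 > 8 holds -> n = 26 - 3 = 23.
Iteration 3: 23 > 8 holds -> n = 23 - 3 = 20.
Iteration 4: 20 > 8 holds -> n = 20 - 3 = 17.
Iteration 5: 17 > 8 holds -> n = 17 - 3 = 14.
Iteration 6: 14 > 8 holds -> n = 14 - 3 = 11.
Iteration 7: 11 > 8 holds -> n = 11 - 3 = 8.
Iteration 8: 8 > 8 fails; recursion stops.
Total rows emitted: 8.

8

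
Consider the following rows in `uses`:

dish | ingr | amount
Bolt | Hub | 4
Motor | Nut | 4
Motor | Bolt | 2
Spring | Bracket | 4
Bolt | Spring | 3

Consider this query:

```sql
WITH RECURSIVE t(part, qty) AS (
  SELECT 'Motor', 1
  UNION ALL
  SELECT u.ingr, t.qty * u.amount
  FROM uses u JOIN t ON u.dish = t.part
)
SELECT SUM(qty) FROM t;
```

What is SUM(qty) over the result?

Base: (Motor, qty=1).
Iteration 1: components of {Motor} -> Bolt = 1*2 = 2, Nut = 1*4 = 4.
Iteration 2: components of {Bolt,Nut} -> Hub = 2*4 = 8, Spring = 2*3 = 6.
Iteration 3: components of {Hub,Spring} -> Bracket = 6*4 = 24.
Iteration 4: no further components; recursion stops.
SUM(qty) = 1 + 2 + 4 + 6 + 8 + 24 = 45.

45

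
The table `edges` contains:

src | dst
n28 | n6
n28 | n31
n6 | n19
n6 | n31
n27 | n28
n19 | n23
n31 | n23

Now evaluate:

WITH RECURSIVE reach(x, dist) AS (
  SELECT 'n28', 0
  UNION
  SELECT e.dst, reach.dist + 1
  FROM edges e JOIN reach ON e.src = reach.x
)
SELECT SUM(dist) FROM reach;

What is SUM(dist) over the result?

11

Base: (n28, dist=0).
Iteration 1: edges from {n28} -> (n31, dist=1), (n6, dist=1).
Iteration 2: edges from {n31,n6} -> (n19, dist=2), (n23, dist=2), (n31, dist=2).
Iteration 3: edges from {n19,n23,n31} -> (n23, dist=3). [UNION drops 1 duplicate row(s)]
Iteration 4: no outgoing edges from {n23}; recursion stops.
SUM(dist) = 0 + 1 + 1 + 2 + 2 + 2 + 3 = 11.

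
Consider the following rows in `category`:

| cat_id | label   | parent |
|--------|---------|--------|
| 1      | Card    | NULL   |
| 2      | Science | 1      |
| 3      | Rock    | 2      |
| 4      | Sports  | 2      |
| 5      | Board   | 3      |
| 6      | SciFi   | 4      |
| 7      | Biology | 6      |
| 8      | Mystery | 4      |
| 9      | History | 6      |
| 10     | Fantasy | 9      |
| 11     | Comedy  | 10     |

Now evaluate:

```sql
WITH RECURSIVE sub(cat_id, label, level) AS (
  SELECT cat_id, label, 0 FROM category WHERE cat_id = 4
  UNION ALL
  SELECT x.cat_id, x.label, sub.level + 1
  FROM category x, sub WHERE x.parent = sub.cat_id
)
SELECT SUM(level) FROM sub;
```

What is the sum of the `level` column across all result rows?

13

Base: cat_id=4 (Sports) at level 0.
Iteration 1: rows with parent in {4} -> SciFi (id 6, level 1), Mystery (id 8, level 1).
Iteration 2: rows with parent in {6,8} -> Biology (id 7, level 2), History (id 9, level 2).
Iteration 3: rows with parent in {7,9} -> Fantasy (id 10, level 3).
Iteration 4: rows with parent in {10} -> Comedy (id 11, level 4).
Iteration 5: no rows with parent in {11}; recursion stops.
SUM(level) = 0 + 1 + 1 + 2 + 2 + 3 + 4 = 13.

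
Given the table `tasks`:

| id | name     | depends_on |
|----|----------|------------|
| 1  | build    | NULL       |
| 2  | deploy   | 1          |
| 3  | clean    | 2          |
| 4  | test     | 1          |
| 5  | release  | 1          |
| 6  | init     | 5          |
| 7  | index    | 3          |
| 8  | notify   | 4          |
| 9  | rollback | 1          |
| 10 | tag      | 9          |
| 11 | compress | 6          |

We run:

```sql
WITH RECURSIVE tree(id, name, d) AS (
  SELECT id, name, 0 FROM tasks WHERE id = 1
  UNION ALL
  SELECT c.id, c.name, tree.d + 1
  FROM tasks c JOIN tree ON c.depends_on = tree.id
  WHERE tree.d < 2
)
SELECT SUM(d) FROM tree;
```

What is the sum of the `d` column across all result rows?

12

Base: id=1 (build) at d 0.
Iteration 1: rows with depends_on in {1} -> deploy (id 2, d 1), test (id 4, d 1), release (id 5, d 1), rollback (id 9, d 1).
Iteration 2: rows with depends_on in {2,4,5,9} -> clean (id 3, d 2), init (id 6, d 2), notify (id 8, d 2), tag (id 10, d 2).
Iteration 3: d < 2 fails for all current rows; recursion stops.
SUM(d) = 0 + 1 + 1 + 1 + 1 + 2 + 2 + 2 + 2 = 12.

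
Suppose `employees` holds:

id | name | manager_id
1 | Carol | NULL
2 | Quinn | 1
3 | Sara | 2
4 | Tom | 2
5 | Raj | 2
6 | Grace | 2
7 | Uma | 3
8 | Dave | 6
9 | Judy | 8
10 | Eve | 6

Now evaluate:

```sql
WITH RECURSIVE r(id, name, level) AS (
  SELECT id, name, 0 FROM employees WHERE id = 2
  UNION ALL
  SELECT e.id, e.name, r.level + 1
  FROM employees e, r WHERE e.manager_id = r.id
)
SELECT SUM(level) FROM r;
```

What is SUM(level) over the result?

Base: id=2 (Quinn) at level 0.
Iteration 1: rows with manager_id in {2} -> Sara (id 3, level 1), Tom (id 4, level 1), Raj (id 5, level 1), Grace (id 6, level 1).
Iteration 2: rows with manager_id in {3,4,5,6} -> Uma (id 7, level 2), Dave (id 8, level 2), Eve (id 10, level 2).
Iteration 3: rows with manager_id in {7,8,10} -> Judy (id 9, level 3).
Iteration 4: no rows with manager_id in {9}; recursion stops.
SUM(level) = 0 + 1 + 1 + 1 + 1 + 2 + 2 + 2 + 3 = 13.

13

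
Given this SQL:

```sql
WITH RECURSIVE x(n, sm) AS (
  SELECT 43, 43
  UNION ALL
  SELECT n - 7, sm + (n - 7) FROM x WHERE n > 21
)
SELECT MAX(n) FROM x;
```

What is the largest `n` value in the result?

43

Base: n=43, sm=43.
Iteration 1: 43 > 21 holds -> n = 43 - 7 = 36, sm = 43 + 36 = 79.
Iteration 2: 36 > 21 holds -> n = 36 - 7 = 29, sm = 79 + 29 = 108.
Iteration 3: 29 > 21 holds -> n = 29 - 7 = 22, sm = 108 + 22 = 130.
Iteration 4: 22 > 21 holds -> n = 22 - 7 = 15, sm = 130 + 15 = 145.
Iteration 5: 15 > 21 fails; recursion stops.
n values: 43, 36, 29, 22, 15; the maximum is 43.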